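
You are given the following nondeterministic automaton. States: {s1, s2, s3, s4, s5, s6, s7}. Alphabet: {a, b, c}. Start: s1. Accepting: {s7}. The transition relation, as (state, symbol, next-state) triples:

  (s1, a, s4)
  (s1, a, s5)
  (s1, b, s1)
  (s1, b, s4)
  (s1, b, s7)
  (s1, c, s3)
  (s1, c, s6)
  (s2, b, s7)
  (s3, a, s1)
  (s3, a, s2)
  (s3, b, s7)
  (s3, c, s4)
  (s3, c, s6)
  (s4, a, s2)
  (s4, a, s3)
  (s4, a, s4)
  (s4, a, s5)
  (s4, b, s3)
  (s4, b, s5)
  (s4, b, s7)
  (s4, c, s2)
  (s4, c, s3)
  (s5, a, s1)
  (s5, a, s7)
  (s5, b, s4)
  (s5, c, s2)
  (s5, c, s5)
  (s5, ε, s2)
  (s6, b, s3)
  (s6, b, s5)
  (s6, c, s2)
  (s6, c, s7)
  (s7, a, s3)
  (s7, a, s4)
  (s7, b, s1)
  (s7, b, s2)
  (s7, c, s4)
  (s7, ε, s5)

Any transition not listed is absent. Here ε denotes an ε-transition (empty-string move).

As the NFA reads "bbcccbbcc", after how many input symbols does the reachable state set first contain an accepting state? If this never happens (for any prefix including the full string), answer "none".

Start in {s1}.
Read 'b': {s1} → {s1, s2, s4, s5, s7}.
None of the earlier sets intersect F, but {s1, s2, s4, s5, s7} does.

1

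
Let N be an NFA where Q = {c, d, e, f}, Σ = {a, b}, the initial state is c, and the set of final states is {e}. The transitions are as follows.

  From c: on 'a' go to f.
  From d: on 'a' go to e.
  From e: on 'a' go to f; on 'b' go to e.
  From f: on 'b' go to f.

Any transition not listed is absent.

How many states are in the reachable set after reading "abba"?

0

Start in {c}.
Read 'a': c→{f}; now {f}.
Read 'b': f→{f}; now {f}.
Read 'b': f→{f}; now {f}.
Read 'a': f→∅; now ∅.
That set has 0 states.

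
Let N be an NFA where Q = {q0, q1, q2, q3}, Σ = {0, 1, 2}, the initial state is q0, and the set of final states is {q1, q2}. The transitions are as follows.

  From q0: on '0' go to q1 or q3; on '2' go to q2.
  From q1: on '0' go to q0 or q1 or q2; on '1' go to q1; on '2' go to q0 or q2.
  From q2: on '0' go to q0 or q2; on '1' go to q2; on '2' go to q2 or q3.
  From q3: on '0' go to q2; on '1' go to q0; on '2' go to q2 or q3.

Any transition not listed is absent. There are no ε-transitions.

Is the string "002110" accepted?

Start in {q0}.
Read '0': q0→{q1, q3}; now {q1, q3}.
Read '0': q1→{q0, q1, q2}, q3→{q2}; now {q0, q1, q2}.
Read '2': q0→{q2}, q1→{q0, q2}, q2→{q2, q3}; now {q0, q2, q3}.
Read '1': q0→∅, q2→{q2}, q3→{q0}; now {q0, q2}.
Read '1': q0→∅, q2→{q2}; now {q2}.
Read '0': q2→{q0, q2}; now {q0, q2}.
The final set {q0, q2} contains the accepting state q2.

Yes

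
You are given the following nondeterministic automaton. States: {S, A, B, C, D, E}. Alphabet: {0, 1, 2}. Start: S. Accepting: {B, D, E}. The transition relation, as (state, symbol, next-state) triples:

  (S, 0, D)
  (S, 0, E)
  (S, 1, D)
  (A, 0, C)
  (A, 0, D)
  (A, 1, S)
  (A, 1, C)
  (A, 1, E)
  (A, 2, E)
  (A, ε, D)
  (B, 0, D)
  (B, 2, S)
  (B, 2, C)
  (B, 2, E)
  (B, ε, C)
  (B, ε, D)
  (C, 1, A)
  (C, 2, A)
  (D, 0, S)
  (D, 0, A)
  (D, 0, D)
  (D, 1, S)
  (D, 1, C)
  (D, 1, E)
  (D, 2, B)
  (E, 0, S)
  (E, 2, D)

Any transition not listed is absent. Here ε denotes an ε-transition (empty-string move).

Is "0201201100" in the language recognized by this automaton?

Yes

Start in {S}.
Read '0': S→{D, E}; now {D, E}.
Read '2': D→{B}, E→{D}; union {B, D}; ε-closure = {B, C, D}.
Read '0': B→{D}, C→∅, D→{S, A, D}; now {S, A, D}.
Read '1': S→{D}, A→{S, C, E}, D→{S, C, E}; now {S, C, D, E}.
Read '2': S→∅, C→{A}, D→{B}, E→{D}; union {A, B, D}; ε-closure = {A, B, C, D}.
Read '0': A→{C, D}, B→{D}, C→∅, D→{S, A, D}; now {S, A, C, D}.
Read '1': S→{D}, A→{S, C, E}, C→{A}, D→{S, C, E}; now {S, A, C, D, E}.
Read '1': S→{D}, A→{S, C, E}, C→{A}, D→{S, C, E}, E→∅; now {S, A, C, D, E}.
Read '0': S→{D, E}, A→{C, D}, C→∅, D→{S, A, D}, E→{S}; now {S, A, C, D, E}.
Read '0': S→{D, E}, A→{C, D}, C→∅, D→{S, A, D}, E→{S}; now {S, A, C, D, E}.
The final set {S, A, C, D, E} contains the accepting states D, E.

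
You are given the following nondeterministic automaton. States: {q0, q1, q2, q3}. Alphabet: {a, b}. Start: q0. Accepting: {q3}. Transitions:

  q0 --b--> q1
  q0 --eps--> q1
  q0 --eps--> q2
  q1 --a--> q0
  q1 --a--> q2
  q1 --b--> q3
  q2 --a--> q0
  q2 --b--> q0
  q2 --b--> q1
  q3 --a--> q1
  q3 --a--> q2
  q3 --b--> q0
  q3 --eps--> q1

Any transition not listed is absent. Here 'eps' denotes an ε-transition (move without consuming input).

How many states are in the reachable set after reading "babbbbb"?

4

Start: ε-closure({q0}) = {q0, q1, q2}.
Read 'b': {q0, q1, q2} → {q0, q1, q2, q3}.
Read 'a': {q0, q1, q2, q3} → {q0, q1, q2}.
Read 'b': {q0, q1, q2} → {q0, q1, q2, q3}.
Read 'b': {q0, q1, q2, q3} → {q0, q1, q2, q3}.
Read 'b': {q0, q1, q2, q3} → {q0, q1, q2, q3}.
Read 'b': {q0, q1, q2, q3} → {q0, q1, q2, q3}.
Read 'b': {q0, q1, q2, q3} → {q0, q1, q2, q3}.
That set has 4 states.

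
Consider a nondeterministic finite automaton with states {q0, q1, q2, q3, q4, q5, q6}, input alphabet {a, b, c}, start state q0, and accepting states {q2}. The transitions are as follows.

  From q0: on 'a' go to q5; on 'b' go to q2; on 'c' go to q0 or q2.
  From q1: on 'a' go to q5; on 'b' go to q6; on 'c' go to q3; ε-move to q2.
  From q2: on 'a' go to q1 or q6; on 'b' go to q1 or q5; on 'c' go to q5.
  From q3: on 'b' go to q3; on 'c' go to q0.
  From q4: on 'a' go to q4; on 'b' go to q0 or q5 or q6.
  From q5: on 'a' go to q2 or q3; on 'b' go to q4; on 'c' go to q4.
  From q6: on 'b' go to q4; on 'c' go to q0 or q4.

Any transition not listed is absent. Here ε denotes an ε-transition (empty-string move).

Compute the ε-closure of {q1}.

{q1, q2}

Begin with {q1}.
ε-move q1 → q2; add q2.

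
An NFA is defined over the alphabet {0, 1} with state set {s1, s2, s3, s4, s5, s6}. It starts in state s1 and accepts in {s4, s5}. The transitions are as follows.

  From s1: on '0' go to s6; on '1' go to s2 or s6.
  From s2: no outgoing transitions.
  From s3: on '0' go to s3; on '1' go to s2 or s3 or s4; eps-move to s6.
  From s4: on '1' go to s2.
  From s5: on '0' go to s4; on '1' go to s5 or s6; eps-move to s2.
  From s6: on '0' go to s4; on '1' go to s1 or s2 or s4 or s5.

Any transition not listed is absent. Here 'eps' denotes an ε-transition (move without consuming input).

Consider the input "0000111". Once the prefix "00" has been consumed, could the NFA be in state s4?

Yes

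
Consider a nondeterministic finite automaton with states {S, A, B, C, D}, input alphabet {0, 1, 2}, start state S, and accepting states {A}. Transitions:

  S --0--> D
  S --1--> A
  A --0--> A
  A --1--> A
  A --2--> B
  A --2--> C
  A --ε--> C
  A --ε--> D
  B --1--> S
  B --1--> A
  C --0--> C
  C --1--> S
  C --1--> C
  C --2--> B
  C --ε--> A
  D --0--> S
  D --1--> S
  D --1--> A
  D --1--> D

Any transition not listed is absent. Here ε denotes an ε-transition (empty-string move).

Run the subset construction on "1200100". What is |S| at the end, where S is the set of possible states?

4

Start in {S}.
Read '1': S→{A}; union {A}; ε-closure = {A, C, D}.
Read '2': A→{B, C}, C→{B}, D→∅; union {B, C}; ε-closure = {A, B, C, D}.
Read '0': A→{A}, B→∅, C→{C}, D→{S}; union {S, A, C}; ε-closure = {S, A, C, D}.
Read '0': S→{D}, A→{A}, C→{C}, D→{S}; now {S, A, C, D}.
Read '1': S→{A}, A→{A}, C→{S, C}, D→{S, A, D}; now {S, A, C, D}.
Read '0': S→{D}, A→{A}, C→{C}, D→{S}; now {S, A, C, D}.
Read '0': S→{D}, A→{A}, C→{C}, D→{S}; now {S, A, C, D}.
That set has 4 states.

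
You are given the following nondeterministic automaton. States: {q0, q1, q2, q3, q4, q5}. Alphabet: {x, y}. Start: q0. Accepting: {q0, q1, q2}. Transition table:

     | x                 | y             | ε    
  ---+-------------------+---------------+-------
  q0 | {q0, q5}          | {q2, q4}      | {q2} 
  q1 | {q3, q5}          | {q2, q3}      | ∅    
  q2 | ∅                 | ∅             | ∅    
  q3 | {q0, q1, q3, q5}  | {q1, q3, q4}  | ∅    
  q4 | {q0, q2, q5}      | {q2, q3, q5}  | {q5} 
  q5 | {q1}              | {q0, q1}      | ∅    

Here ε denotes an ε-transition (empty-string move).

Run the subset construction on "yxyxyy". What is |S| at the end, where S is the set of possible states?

6

Start: ε-closure({q0}) = {q0, q2}.
Read 'y': q0→{q2, q4}, q2→∅; union {q2, q4}; ε-closure = {q2, q4, q5}.
Read 'x': q2→∅, q4→{q0, q2, q5}, q5→{q1}; now {q0, q1, q2, q5}.
Read 'y': q0→{q2, q4}, q1→{q2, q3}, q2→∅, q5→{q0, q1}; union {q0, q1, q2, q3, q4}; ε-closure = {q0, q1, q2, q3, q4, q5}.
Read 'x': q0→{q0, q5}, q1→{q3, q5}, q2→∅, q3→{q0, q1, q3, q5}, q4→{q0, q2, q5}, q5→{q1}; now {q0, q1, q2, q3, q5}.
Read 'y': q0→{q2, q4}, q1→{q2, q3}, q2→∅, q3→{q1, q3, q4}, q5→{q0, q1}; union {q0, q1, q2, q3, q4}; ε-closure = {q0, q1, q2, q3, q4, q5}.
Read 'y': q0→{q2, q4}, q1→{q2, q3}, q2→∅, q3→{q1, q3, q4}, q4→{q2, q3, q5}, q5→{q0, q1}; now {q0, q1, q2, q3, q4, q5}.
That set has 6 states.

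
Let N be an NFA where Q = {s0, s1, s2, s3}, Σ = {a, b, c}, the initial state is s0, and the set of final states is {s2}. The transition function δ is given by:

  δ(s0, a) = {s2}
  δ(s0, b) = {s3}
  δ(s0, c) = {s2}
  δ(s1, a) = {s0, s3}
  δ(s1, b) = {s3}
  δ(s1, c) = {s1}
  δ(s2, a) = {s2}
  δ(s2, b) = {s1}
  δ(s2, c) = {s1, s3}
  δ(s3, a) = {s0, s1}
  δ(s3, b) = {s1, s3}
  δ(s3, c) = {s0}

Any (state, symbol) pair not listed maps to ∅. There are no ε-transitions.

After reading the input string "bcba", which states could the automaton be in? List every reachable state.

{s0, s1}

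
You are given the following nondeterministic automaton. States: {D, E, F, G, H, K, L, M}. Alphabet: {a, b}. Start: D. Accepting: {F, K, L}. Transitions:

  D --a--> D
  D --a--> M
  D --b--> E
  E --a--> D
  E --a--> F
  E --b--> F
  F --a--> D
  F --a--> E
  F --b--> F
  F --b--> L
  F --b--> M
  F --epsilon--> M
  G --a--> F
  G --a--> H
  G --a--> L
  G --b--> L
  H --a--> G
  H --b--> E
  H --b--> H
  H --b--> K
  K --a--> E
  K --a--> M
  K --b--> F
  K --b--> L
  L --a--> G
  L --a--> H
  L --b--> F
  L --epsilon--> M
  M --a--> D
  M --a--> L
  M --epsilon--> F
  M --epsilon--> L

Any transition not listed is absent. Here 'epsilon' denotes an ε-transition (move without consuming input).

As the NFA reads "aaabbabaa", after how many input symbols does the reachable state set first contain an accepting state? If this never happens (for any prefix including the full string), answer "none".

Start in {D}.
Read 'a': D→{D, M}; union {D, M}; ε-closure = {D, F, L, M}.
None of the earlier sets intersect F, but {D, F, L, M} does.

1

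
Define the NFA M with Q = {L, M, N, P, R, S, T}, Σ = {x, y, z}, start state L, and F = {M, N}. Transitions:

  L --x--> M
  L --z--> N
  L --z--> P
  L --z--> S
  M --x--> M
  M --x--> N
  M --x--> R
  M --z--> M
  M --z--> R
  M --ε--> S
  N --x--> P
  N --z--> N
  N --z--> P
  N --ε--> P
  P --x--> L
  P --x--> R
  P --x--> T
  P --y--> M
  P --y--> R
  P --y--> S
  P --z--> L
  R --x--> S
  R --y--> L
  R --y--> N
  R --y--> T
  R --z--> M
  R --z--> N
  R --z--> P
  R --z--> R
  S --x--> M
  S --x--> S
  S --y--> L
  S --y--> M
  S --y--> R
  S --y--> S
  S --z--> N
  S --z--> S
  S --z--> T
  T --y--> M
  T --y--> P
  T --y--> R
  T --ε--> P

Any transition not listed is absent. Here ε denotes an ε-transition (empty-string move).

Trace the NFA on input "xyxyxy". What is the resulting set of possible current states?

{L, M, N, P, R, S, T}

Start in {L}.
Read 'x': {L} → {M, S}.
Read 'y': {M, S} → {L, M, R, S}.
Read 'x': {L, M, R, S} → {M, N, P, R, S}.
Read 'y': {M, N, P, R, S} → {L, M, N, P, R, S, T}.
Read 'x': {L, M, N, P, R, S, T} → {L, M, N, P, R, S, T}.
Read 'y': {L, M, N, P, R, S, T} → {L, M, N, P, R, S, T}.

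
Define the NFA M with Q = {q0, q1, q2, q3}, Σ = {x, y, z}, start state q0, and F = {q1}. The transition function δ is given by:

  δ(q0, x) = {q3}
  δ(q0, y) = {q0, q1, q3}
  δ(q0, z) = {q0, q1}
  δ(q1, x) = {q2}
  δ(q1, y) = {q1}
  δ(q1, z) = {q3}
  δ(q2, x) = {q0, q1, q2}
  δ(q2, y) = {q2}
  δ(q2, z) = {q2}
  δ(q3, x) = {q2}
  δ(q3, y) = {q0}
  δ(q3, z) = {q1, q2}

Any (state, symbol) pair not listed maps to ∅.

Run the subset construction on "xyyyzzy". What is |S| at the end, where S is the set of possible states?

Start in {q0}.
Read 'x': q0→{q3}; now {q3}.
Read 'y': q3→{q0}; now {q0}.
Read 'y': q0→{q0, q1, q3}; now {q0, q1, q3}.
Read 'y': q0→{q0, q1, q3}, q1→{q1}, q3→{q0}; now {q0, q1, q3}.
Read 'z': q0→{q0, q1}, q1→{q3}, q3→{q1, q2}; now {q0, q1, q2, q3}.
Read 'z': q0→{q0, q1}, q1→{q3}, q2→{q2}, q3→{q1, q2}; now {q0, q1, q2, q3}.
Read 'y': q0→{q0, q1, q3}, q1→{q1}, q2→{q2}, q3→{q0}; now {q0, q1, q2, q3}.
That set has 4 states.

4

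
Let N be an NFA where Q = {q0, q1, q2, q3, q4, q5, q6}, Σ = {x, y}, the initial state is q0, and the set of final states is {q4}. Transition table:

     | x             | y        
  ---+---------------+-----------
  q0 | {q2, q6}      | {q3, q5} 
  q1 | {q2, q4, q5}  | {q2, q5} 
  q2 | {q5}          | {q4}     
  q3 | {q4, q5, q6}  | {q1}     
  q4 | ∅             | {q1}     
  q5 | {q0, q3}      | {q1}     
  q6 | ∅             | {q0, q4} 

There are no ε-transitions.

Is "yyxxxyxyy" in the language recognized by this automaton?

No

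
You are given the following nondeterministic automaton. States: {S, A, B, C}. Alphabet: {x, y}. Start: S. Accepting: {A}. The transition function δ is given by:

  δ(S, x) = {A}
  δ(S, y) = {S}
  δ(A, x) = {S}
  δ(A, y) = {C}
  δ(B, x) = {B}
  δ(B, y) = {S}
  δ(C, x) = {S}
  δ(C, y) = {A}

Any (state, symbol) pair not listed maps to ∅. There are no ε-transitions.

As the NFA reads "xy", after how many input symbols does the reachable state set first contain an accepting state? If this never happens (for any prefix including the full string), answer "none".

Start in {S}.
Read 'x': {S} → {A}.
None of the earlier sets intersect F, but {A} does.

1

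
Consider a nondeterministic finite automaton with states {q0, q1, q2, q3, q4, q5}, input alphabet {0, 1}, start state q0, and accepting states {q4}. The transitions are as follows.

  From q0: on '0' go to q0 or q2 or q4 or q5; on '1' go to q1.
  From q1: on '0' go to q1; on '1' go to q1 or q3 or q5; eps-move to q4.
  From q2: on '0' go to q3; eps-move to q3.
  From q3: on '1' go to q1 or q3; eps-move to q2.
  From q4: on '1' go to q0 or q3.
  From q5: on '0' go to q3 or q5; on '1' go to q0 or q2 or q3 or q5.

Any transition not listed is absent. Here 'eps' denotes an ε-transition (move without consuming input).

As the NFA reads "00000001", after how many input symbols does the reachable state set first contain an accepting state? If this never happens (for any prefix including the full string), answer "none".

1

Start in {q0}.
Read '0': {q0} → {q0, q2, q3, q4, q5}.
None of the earlier sets intersect F, but {q0, q2, q3, q4, q5} does.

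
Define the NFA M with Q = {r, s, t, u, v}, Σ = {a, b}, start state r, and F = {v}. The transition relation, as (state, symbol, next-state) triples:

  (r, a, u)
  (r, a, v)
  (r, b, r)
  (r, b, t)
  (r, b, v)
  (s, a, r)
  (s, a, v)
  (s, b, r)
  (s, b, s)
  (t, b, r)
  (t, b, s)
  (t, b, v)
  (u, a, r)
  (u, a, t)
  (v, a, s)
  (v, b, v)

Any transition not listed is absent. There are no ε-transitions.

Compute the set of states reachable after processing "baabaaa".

{r, s, t, u, v}

Start in {r}.
Read 'b': r→{r, t, v}; now {r, t, v}.
Read 'a': r→{u, v}, t→∅, v→{s}; now {s, u, v}.
Read 'a': s→{r, v}, u→{r, t}, v→{s}; now {r, s, t, v}.
Read 'b': r→{r, t, v}, s→{r, s}, t→{r, s, v}, v→{v}; now {r, s, t, v}.
Read 'a': r→{u, v}, s→{r, v}, t→∅, v→{s}; now {r, s, u, v}.
Read 'a': r→{u, v}, s→{r, v}, u→{r, t}, v→{s}; now {r, s, t, u, v}.
Read 'a': r→{u, v}, s→{r, v}, t→∅, u→{r, t}, v→{s}; now {r, s, t, u, v}.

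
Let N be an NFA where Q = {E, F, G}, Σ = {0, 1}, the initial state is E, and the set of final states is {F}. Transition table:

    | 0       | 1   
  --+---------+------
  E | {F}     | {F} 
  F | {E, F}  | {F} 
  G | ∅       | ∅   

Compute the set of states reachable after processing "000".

Start in {E}.
Read '0': E→{F}; now {F}.
Read '0': F→{E, F}; now {E, F}.
Read '0': E→{F}, F→{E, F}; now {E, F}.

{E, F}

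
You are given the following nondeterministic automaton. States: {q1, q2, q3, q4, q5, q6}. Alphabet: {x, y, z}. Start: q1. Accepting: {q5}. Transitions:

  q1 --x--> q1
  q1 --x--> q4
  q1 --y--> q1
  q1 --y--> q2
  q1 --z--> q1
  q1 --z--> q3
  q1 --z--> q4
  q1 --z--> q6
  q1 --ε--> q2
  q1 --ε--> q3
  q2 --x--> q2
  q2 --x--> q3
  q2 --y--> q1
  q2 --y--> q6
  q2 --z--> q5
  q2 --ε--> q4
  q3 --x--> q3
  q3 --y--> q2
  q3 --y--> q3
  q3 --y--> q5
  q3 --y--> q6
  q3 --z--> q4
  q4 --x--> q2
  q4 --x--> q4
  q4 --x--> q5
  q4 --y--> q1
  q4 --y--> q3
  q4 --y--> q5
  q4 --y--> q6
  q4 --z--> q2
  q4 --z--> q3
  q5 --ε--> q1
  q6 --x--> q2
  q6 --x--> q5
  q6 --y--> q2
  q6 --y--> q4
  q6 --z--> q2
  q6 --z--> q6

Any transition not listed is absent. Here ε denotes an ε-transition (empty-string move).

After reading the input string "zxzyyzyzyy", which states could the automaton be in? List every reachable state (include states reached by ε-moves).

Start: ε-closure({q1}) = {q1, q2, q3, q4}.
Read 'z': {q1, q2, q3, q4} → {q1, q2, q3, q4, q5, q6}.
Read 'x': {q1, q2, q3, q4, q5, q6} → {q1, q2, q3, q4, q5}.
Read 'z': {q1, q2, q3, q4, q5} → {q1, q2, q3, q4, q5, q6}.
Read 'y': {q1, q2, q3, q4, q5, q6} → {q1, q2, q3, q4, q5, q6}.
Read 'y': {q1, q2, q3, q4, q5, q6} → {q1, q2, q3, q4, q5, q6}.
Read 'z': {q1, q2, q3, q4, q5, q6} → {q1, q2, q3, q4, q5, q6}.
Read 'y': {q1, q2, q3, q4, q5, q6} → {q1, q2, q3, q4, q5, q6}.
Read 'z': {q1, q2, q3, q4, q5, q6} → {q1, q2, q3, q4, q5, q6}.
Read 'y': {q1, q2, q3, q4, q5, q6} → {q1, q2, q3, q4, q5, q6}.
Read 'y': {q1, q2, q3, q4, q5, q6} → {q1, q2, q3, q4, q5, q6}.

{q1, q2, q3, q4, q5, q6}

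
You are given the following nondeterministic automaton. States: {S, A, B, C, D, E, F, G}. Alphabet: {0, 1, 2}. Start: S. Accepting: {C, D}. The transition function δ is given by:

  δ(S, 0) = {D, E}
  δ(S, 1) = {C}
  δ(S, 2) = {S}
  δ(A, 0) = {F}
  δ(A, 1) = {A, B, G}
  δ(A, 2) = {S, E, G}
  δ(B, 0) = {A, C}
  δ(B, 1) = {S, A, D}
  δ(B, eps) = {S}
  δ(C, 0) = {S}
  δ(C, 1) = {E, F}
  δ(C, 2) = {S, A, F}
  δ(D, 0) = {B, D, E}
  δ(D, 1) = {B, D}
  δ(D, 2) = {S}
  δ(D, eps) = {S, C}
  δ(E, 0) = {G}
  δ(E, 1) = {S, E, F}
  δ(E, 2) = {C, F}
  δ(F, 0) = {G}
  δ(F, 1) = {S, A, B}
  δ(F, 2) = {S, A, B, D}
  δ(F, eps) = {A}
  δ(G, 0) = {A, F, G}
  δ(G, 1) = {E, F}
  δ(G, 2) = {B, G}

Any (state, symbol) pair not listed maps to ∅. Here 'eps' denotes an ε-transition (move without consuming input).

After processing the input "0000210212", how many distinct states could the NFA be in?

8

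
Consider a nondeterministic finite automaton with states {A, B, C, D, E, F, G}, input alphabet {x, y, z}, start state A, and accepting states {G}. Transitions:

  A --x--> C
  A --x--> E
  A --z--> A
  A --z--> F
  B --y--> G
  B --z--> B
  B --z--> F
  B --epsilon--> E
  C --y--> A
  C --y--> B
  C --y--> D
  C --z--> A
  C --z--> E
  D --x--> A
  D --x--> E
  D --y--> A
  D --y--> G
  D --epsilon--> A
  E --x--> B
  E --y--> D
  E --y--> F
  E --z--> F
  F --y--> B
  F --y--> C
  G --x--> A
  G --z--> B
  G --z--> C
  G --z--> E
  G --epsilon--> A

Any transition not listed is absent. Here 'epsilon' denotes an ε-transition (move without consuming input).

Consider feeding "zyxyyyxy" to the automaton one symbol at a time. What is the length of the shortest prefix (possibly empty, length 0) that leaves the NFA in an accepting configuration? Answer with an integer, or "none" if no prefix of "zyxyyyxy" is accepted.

Start in {A}.
Read 'z': A→{A, F}; now {A, F}.
Read 'y': A→∅, F→{B, C}; union {B, C}; ε-closure = {B, C, E}.
Read 'x': B→∅, C→∅, E→{B}; union {B}; ε-closure = {B, E}.
Read 'y': B→{G}, E→{D, F}; union {D, F, G}; ε-closure = {A, D, F, G}.
None of the earlier sets intersect F, but {A, D, F, G} does.

4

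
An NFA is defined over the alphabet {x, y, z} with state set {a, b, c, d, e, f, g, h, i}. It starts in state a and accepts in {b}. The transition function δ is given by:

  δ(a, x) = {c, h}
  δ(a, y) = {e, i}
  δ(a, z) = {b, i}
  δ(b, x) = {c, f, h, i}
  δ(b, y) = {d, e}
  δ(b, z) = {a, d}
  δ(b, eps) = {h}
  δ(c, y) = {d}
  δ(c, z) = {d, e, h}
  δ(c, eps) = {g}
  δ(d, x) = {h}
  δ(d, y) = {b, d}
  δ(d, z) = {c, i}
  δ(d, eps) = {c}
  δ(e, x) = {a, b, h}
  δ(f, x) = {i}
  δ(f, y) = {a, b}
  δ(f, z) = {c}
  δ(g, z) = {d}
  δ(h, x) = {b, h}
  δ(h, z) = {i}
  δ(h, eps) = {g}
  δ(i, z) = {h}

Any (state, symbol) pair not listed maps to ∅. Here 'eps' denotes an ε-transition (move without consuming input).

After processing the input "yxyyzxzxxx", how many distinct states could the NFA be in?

Start in {a}.
Read 'y': {a} → {e, i}.
Read 'x': {e, i} → {a, b, g, h}.
Read 'y': {a, b, g, h} → {c, d, e, g, i}.
Read 'y': {c, d, e, g, i} → {b, c, d, g, h}.
Read 'z': {b, c, d, g, h} → {a, c, d, e, g, h, i}.
Read 'x': {a, c, d, e, g, h, i} → {a, b, c, g, h}.
Read 'z': {a, b, c, g, h} → {a, b, c, d, e, g, h, i}.
Read 'x': {a, b, c, d, e, g, h, i} → {a, b, c, f, g, h, i}.
Read 'x': {a, b, c, f, g, h, i} → {b, c, f, g, h, i}.
Read 'x': {b, c, f, g, h, i} → {b, c, f, g, h, i}.
That set has 6 states.

6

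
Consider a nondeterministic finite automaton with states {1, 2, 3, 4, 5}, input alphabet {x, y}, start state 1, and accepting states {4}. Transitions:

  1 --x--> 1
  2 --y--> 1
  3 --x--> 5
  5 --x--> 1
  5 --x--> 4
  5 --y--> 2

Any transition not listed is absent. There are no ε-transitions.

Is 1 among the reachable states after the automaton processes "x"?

Yes

Start in {1}.
Read 'x': {1} → {1}.
State 1 is in {1}.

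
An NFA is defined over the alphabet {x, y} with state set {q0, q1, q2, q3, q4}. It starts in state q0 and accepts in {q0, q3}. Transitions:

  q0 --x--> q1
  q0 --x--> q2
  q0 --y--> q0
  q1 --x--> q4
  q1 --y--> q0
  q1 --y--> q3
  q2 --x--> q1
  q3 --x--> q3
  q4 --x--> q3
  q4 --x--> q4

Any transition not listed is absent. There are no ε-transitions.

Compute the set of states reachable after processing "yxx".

{q1, q4}

Start in {q0}.
Read 'y': q0→{q0}; now {q0}.
Read 'x': q0→{q1, q2}; now {q1, q2}.
Read 'x': q1→{q4}, q2→{q1}; now {q1, q4}.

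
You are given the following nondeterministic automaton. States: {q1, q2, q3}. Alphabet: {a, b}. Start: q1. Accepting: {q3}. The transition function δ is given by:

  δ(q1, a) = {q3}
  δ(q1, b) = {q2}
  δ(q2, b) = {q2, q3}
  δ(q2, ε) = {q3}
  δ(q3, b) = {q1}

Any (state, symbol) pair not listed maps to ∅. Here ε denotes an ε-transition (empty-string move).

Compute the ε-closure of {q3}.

{q3}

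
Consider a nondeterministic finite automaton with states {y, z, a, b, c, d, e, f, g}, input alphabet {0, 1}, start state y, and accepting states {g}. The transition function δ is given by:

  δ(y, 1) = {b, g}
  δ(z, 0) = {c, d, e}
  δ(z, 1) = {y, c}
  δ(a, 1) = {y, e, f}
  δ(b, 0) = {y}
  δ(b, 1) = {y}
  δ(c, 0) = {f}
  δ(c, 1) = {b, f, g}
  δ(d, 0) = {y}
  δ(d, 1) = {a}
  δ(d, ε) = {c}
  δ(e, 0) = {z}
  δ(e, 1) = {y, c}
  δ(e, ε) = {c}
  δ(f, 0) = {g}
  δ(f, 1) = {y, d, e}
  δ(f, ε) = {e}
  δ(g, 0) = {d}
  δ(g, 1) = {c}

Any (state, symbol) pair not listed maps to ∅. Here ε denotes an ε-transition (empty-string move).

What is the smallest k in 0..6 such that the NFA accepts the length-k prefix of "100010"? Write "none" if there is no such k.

1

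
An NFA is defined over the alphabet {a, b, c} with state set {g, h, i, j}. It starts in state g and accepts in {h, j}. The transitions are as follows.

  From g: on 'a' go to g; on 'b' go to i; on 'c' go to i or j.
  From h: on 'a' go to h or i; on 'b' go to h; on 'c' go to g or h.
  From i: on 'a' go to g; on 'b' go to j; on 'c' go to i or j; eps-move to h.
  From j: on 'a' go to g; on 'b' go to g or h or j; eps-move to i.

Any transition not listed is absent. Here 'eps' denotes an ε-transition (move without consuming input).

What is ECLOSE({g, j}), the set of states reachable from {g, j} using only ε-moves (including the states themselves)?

Begin with {g, j}.
ε-move j → i; add i.
ε-move i → h; add h.

{g, h, i, j}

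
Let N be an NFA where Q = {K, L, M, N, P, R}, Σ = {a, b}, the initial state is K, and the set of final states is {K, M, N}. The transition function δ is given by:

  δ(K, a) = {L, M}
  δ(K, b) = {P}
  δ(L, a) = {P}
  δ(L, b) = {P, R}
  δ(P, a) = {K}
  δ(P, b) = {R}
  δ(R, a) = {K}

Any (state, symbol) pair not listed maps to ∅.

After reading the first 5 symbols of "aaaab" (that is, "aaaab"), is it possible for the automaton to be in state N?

No

Start in {K}.
Read 'a': K→{L, M}; now {L, M}.
Read 'a': L→{P}, M→∅; now {P}.
Read 'a': P→{K}; now {K}.
Read 'a': K→{L, M}; now {L, M}.
Read 'b': L→{P, R}, M→∅; now {P, R}.
State N is not in {P, R}.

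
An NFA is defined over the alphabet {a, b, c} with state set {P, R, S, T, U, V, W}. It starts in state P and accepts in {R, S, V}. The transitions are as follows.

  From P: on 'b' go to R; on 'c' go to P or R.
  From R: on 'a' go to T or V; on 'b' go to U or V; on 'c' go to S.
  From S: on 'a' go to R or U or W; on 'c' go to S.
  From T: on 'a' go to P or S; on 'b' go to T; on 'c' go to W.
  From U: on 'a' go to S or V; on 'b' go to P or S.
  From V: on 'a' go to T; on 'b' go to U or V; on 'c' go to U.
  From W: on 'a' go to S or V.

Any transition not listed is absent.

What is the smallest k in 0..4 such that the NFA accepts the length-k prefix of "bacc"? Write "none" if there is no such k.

1

Start in {P}.
Read 'b': {P} → {R}.
None of the earlier sets intersect F, but {R} does.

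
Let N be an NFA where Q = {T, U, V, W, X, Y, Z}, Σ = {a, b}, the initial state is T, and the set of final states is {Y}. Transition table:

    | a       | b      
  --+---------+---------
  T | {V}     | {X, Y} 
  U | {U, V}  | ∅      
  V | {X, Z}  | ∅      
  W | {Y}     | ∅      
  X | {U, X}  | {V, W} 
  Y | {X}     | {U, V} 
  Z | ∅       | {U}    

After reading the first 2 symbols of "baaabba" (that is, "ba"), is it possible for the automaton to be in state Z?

No

Start in {T}.
Read 'b': {T} → {X, Y}.
Read 'a': {X, Y} → {U, X}.
State Z is not in {U, X}.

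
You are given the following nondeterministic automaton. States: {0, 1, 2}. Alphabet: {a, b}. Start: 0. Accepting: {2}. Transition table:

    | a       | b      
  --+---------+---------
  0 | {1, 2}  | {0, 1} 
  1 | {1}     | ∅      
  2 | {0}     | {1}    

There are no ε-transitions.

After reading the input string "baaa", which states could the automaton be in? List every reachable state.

Start in {0}.
Read 'b': 0→{0, 1}; now {0, 1}.
Read 'a': 0→{1, 2}, 1→{1}; now {1, 2}.
Read 'a': 1→{1}, 2→{0}; now {0, 1}.
Read 'a': 0→{1, 2}, 1→{1}; now {1, 2}.

{1, 2}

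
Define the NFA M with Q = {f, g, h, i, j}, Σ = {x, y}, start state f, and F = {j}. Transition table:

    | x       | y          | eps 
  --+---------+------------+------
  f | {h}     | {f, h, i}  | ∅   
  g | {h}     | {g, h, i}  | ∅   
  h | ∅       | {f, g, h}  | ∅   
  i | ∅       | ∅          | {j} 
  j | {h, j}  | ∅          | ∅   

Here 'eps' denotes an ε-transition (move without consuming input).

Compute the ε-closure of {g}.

{g}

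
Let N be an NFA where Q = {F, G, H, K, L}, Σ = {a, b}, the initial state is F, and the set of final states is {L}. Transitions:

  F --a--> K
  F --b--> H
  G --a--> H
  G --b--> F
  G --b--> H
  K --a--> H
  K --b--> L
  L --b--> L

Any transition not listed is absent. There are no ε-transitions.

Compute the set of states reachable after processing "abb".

Start in {F}.
Read 'a': F→{K}; now {K}.
Read 'b': K→{L}; now {L}.
Read 'b': L→{L}; now {L}.

{L}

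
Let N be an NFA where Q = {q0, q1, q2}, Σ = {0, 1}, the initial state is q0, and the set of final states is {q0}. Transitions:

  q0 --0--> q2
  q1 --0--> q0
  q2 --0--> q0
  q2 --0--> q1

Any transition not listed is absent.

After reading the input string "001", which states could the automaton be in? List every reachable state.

∅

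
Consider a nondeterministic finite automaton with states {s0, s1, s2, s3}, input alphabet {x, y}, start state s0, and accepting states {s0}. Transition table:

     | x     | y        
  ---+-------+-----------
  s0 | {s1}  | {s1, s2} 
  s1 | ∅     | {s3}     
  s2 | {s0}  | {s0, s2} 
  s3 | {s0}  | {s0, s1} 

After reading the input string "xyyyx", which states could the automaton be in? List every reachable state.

{s0}

Start in {s0}.
Read 'x': s0→{s1}; now {s1}.
Read 'y': s1→{s3}; now {s3}.
Read 'y': s3→{s0, s1}; now {s0, s1}.
Read 'y': s0→{s1, s2}, s1→{s3}; now {s1, s2, s3}.
Read 'x': s1→∅, s2→{s0}, s3→{s0}; now {s0}.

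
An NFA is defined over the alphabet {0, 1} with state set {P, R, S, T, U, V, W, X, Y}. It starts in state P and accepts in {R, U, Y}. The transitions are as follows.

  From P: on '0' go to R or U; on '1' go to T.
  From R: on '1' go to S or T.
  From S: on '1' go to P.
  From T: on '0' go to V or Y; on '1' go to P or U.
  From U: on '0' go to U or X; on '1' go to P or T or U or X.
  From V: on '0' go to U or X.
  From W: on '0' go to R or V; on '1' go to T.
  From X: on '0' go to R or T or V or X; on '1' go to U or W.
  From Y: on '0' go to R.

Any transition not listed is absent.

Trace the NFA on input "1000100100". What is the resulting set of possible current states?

Start in {P}.
Read '1': P→{T}; now {T}.
Read '0': T→{V, Y}; now {V, Y}.
Read '0': V→{U, X}, Y→{R}; now {R, U, X}.
Read '0': R→∅, U→{U, X}, X→{R, T, V, X}; now {R, T, U, V, X}.
Read '1': R→{S, T}, T→{P, U}, U→{P, T, U, X}, V→∅, X→{U, W}; now {P, S, T, U, W, X}.
Read '0': P→{R, U}, S→∅, T→{V, Y}, U→{U, X}, W→{R, V}, X→{R, T, V, X}; now {R, T, U, V, X, Y}.
Read '0': R→∅, T→{V, Y}, U→{U, X}, V→{U, X}, X→{R, T, V, X}, Y→{R}; now {R, T, U, V, X, Y}.
Read '1': R→{S, T}, T→{P, U}, U→{P, T, U, X}, V→∅, X→{U, W}, Y→∅; now {P, S, T, U, W, X}.
Read '0': P→{R, U}, S→∅, T→{V, Y}, U→{U, X}, W→{R, V}, X→{R, T, V, X}; now {R, T, U, V, X, Y}.
Read '0': R→∅, T→{V, Y}, U→{U, X}, V→{U, X}, X→{R, T, V, X}, Y→{R}; now {R, T, U, V, X, Y}.

{R, T, U, V, X, Y}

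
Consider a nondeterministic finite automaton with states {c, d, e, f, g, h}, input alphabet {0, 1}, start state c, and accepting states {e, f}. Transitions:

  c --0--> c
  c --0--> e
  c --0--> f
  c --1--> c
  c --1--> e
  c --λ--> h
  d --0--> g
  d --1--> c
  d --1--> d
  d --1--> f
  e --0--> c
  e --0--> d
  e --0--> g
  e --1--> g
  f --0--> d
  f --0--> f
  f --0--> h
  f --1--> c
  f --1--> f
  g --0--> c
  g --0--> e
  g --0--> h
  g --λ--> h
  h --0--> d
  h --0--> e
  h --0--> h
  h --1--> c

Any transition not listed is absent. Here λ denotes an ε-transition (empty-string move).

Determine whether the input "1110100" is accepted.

Yes

Start: ε-closure({c}) = {c, h}.
Read '1': c→{c, e}, h→{c}; union {c, e}; ε-closure = {c, e, h}.
Read '1': c→{c, e}, e→{g}, h→{c}; union {c, e, g}; ε-closure = {c, e, g, h}.
Read '1': c→{c, e}, e→{g}, g→∅, h→{c}; union {c, e, g}; ε-closure = {c, e, g, h}.
Read '0': c→{c, e, f}, e→{c, d, g}, g→{c, e, h}, h→{d, e, h}; now {c, d, e, f, g, h}.
Read '1': c→{c, e}, d→{c, d, f}, e→{g}, f→{c, f}, g→∅, h→{c}; union {c, d, e, f, g}; ε-closure = {c, d, e, f, g, h}.
Read '0': c→{c, e, f}, d→{g}, e→{c, d, g}, f→{d, f, h}, g→{c, e, h}, h→{d, e, h}; now {c, d, e, f, g, h}.
Read '0': c→{c, e, f}, d→{g}, e→{c, d, g}, f→{d, f, h}, g→{c, e, h}, h→{d, e, h}; now {c, d, e, f, g, h}.
The final set {c, d, e, f, g, h} contains the accepting states e, f.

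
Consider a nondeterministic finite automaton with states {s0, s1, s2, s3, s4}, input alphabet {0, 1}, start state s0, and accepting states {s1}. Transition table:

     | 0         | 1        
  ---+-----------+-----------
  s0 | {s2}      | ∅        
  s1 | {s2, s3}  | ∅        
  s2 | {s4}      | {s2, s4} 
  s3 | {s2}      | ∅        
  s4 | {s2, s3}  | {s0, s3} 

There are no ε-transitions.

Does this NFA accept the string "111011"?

No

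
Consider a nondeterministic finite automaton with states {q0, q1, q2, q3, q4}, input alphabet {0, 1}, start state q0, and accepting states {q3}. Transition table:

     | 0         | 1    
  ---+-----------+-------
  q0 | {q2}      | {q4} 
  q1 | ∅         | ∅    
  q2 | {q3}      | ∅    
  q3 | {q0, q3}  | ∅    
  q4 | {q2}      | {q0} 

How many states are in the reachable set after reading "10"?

1

Start in {q0}.
Read '1': {q0} → {q4}.
Read '0': {q4} → {q2}.
That set has 1 state.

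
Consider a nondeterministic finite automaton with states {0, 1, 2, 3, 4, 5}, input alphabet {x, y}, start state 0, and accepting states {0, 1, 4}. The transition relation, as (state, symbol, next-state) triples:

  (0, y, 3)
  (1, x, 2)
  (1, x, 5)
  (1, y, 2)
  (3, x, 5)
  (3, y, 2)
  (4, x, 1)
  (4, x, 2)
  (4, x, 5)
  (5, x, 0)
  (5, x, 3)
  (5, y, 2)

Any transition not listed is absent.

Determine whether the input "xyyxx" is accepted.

No

Start in {0}.
Read 'x': {0} → ∅.
The set is empty and remains empty for the remaining 4 symbols.
The final set ∅ contains no accepting state.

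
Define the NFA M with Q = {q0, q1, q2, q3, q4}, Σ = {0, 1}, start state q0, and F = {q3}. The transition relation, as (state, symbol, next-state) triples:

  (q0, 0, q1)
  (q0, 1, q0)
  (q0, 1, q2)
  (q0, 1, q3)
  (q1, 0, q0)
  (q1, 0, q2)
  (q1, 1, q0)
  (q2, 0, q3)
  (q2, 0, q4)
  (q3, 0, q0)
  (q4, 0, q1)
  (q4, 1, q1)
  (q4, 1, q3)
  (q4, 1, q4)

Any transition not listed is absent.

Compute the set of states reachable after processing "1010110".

Start in {q0}.
Read '1': q0→{q0, q2, q3}; now {q0, q2, q3}.
Read '0': q0→{q1}, q2→{q3, q4}, q3→{q0}; now {q0, q1, q3, q4}.
Read '1': q0→{q0, q2, q3}, q1→{q0}, q3→∅, q4→{q1, q3, q4}; now {q0, q1, q2, q3, q4}.
Read '0': q0→{q1}, q1→{q0, q2}, q2→{q3, q4}, q3→{q0}, q4→{q1}; now {q0, q1, q2, q3, q4}.
Read '1': q0→{q0, q2, q3}, q1→{q0}, q2→∅, q3→∅, q4→{q1, q3, q4}; now {q0, q1, q2, q3, q4}.
Read '1': q0→{q0, q2, q3}, q1→{q0}, q2→∅, q3→∅, q4→{q1, q3, q4}; now {q0, q1, q2, q3, q4}.
Read '0': q0→{q1}, q1→{q0, q2}, q2→{q3, q4}, q3→{q0}, q4→{q1}; now {q0, q1, q2, q3, q4}.

{q0, q1, q2, q3, q4}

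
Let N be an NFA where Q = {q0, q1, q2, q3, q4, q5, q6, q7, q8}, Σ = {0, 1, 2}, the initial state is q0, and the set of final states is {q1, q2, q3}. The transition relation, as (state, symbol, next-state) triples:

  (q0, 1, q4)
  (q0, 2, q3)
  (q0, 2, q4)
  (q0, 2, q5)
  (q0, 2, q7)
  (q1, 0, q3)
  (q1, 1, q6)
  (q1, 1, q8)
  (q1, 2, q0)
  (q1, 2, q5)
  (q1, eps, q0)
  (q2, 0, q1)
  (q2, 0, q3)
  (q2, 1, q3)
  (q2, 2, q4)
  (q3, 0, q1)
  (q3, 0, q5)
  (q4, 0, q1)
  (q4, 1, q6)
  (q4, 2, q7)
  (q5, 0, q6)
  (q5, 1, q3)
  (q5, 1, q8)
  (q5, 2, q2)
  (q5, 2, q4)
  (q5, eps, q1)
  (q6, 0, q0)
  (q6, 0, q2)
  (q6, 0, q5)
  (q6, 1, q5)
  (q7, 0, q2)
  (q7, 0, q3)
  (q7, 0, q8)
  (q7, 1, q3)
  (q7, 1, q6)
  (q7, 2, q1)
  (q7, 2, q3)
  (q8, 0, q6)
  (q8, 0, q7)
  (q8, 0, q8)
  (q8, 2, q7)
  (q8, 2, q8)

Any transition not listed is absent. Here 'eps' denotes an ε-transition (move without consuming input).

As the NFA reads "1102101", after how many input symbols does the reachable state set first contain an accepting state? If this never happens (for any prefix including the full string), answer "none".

3

Start in {q0}.
Read '1': {q0} → {q4}.
Read '1': {q4} → {q6}.
Read '0': {q6} → {q0, q1, q2, q5}.
None of the earlier sets intersect F, but {q0, q1, q2, q5} does.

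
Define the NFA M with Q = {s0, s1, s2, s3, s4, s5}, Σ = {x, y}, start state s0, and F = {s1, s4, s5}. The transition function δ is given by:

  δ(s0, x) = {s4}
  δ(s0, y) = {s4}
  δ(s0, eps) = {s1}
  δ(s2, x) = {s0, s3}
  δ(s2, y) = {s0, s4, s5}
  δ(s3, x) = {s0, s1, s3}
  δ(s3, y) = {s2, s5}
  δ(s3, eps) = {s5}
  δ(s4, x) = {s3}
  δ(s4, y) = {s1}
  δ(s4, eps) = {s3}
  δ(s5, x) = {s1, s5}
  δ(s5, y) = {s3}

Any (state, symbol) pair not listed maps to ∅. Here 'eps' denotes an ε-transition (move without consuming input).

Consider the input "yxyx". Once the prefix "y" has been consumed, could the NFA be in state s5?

Yes

Start: ε-closure({s0}) = {s0, s1}.
Read 'y': {s0, s1} → {s3, s4, s5}.
State s5 is in {s3, s4, s5}.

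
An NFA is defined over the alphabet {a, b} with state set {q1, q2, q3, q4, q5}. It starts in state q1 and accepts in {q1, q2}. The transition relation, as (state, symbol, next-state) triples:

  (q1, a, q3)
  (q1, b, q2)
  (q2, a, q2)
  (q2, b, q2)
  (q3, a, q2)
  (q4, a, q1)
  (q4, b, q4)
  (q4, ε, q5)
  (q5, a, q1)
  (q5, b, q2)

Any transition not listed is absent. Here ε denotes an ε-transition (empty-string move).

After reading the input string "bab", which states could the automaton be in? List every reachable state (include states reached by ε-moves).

{q2}

Start in {q1}.
Read 'b': q1→{q2}; now {q2}.
Read 'a': q2→{q2}; now {q2}.
Read 'b': q2→{q2}; now {q2}.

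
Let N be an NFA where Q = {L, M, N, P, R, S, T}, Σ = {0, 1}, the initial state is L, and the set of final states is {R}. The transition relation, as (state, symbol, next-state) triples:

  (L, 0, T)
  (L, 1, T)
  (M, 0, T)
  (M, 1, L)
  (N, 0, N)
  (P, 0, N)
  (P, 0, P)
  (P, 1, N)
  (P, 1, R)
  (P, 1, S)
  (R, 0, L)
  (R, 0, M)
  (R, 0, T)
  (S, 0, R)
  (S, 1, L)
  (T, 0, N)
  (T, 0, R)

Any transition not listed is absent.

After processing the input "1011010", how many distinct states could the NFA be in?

0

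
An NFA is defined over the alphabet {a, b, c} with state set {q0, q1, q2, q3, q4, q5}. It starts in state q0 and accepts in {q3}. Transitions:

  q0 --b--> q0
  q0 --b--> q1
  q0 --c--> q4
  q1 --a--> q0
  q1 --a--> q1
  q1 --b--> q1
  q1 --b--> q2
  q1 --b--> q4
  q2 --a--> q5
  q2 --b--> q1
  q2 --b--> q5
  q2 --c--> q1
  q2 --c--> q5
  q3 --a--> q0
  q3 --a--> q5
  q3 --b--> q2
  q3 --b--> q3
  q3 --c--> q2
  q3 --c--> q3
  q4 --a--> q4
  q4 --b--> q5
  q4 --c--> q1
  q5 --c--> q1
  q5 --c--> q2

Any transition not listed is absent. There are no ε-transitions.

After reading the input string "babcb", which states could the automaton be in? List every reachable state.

Start in {q0}.
Read 'b': q0→{q0, q1}; now {q0, q1}.
Read 'a': q0→∅, q1→{q0, q1}; now {q0, q1}.
Read 'b': q0→{q0, q1}, q1→{q1, q2, q4}; now {q0, q1, q2, q4}.
Read 'c': q0→{q4}, q1→∅, q2→{q1, q5}, q4→{q1}; now {q1, q4, q5}.
Read 'b': q1→{q1, q2, q4}, q4→{q5}, q5→∅; now {q1, q2, q4, q5}.

{q1, q2, q4, q5}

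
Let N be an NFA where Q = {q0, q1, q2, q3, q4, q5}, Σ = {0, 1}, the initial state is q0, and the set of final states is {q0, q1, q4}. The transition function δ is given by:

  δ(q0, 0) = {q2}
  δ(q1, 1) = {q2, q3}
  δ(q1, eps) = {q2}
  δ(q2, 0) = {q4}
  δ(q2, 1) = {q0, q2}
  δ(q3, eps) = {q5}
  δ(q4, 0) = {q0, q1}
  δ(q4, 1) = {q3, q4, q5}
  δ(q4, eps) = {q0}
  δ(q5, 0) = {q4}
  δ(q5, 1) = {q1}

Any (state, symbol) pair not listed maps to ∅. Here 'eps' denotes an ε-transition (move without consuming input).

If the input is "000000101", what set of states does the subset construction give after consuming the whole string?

Start in {q0}.
Read '0': {q0} → {q2}.
Read '0': {q2} → {q0, q4}.
Read '0': {q0, q4} → {q0, q1, q2}.
Read '0': {q0, q1, q2} → {q0, q2, q4}.
Read '0': {q0, q2, q4} → {q0, q1, q2, q4}.
Read '0': {q0, q1, q2, q4} → {q0, q1, q2, q4}.
Read '1': {q0, q1, q2, q4} → {q0, q2, q3, q4, q5}.
Read '0': {q0, q2, q3, q4, q5} → {q0, q1, q2, q4}.
Read '1': {q0, q1, q2, q4} → {q0, q2, q3, q4, q5}.

{q0, q2, q3, q4, q5}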